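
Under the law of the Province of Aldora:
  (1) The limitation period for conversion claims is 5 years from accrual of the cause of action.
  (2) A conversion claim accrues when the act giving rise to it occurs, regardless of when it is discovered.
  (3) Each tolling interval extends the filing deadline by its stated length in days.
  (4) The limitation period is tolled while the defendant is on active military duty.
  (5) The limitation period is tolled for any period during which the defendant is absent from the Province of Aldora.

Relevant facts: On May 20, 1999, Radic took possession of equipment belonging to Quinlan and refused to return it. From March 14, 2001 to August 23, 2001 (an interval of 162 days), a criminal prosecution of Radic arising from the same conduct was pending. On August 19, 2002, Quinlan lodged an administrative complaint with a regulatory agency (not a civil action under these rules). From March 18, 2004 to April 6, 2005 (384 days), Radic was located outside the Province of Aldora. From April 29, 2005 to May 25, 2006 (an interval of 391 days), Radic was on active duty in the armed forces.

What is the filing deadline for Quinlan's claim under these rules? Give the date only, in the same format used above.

The cause of action accrued on May 20, 1999, the date of the act.
5 years from May 20, 1999 is May 20, 2004.
The period was tolled for 384 days by the defendant's absence from the jurisdiction (March 18, 2004 to April 6, 2005), pushing the deadline to June 8, 2005.
Because the defendant's active military service ran from April 29, 2005 to May 25, 2006, the deadline is extended by 391 days to July 4, 2006.
The pending criminal prosecution from March 14, 2001 to August 23, 2001 does not toll the period, because no stated rule makes a criminal prosecution a tolling event.
None of the other events listed affects the running of the period under the stated rules.

July 4, 2006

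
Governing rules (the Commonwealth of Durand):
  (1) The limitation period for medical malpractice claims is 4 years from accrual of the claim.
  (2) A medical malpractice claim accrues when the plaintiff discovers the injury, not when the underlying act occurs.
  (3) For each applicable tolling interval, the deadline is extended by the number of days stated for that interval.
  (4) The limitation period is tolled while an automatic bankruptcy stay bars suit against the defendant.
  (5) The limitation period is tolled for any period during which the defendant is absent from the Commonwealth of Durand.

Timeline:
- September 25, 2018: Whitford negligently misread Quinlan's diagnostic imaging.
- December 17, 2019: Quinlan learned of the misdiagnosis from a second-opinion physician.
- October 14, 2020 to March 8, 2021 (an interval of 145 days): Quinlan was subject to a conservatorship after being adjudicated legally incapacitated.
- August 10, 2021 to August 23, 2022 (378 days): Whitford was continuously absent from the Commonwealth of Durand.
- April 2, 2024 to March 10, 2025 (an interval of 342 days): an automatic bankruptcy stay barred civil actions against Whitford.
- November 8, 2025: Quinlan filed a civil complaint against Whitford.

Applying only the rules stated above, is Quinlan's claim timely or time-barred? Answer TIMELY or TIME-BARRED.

TIMELY

Accrual is tied to discovery, so the period began on December 17, 2019 rather than on September 25, 2018 when the act occurred.
Adding the 4 years base period to December 17, 2019 gives a deadline of December 17, 2023, before any tolling.
The defendant's absence from the jurisdiction from August 10, 2021 to August 23, 2022 tolled the period for 378 days, extending the deadline to December 29, 2024.
Because the automatic bankruptcy stay ran from April 2, 2024 to March 10, 2025, the deadline is extended by 342 days to December 6, 2025.
The plaintiff's legal incapacity from October 14, 2020 to March 8, 2021 does not toll the period, because no stated rule makes the plaintiff's incapacity a tolling event.
Filing on November 8, 2025 beat the December 6, 2025 deadline — the action is timely.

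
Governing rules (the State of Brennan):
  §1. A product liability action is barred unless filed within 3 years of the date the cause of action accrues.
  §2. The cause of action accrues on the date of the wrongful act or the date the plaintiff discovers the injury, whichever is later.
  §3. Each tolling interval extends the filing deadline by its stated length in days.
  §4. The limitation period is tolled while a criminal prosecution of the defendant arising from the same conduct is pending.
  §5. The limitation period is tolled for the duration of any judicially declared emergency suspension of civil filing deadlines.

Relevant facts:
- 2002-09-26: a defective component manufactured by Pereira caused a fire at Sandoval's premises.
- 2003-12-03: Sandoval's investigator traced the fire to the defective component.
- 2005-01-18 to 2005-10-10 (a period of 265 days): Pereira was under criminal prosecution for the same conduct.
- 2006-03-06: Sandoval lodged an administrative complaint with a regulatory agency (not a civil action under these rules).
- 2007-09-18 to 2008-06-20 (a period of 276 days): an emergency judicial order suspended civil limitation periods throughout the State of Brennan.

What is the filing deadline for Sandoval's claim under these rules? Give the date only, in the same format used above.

Taking the later of the act (2002-09-26) and discovery (2003-12-03), the claim accrued on 2003-12-03.
The untolled deadline — 3 years after 2003-12-03 — is 2006-12-03.
The pending criminal prosecution from 2005-01-18 to 2005-10-10 tolled the period for 265 days, extending the deadline to 2007-08-25.
The emergency suspension of filing deadlines starting 2007-09-18 came too late — the period had run on 2007-08-25 — and so does not extend the deadline.
The other events in the timeline have no effect on the limitation period under the stated rules.

2007-08-25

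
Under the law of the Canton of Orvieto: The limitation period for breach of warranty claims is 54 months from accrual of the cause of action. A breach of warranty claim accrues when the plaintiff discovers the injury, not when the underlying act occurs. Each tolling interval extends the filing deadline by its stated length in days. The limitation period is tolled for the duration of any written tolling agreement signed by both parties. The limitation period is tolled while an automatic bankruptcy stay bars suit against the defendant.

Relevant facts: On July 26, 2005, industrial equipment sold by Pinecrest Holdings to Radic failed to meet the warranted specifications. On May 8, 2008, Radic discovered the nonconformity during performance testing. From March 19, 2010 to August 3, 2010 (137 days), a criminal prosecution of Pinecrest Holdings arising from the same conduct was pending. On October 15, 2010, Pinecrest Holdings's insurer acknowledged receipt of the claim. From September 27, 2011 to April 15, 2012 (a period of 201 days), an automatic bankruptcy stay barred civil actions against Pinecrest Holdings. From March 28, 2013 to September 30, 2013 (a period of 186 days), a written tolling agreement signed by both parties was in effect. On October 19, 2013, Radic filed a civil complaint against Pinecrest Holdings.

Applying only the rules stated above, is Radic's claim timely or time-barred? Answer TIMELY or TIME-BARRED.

Under the discovery rule, the claim accrued on May 8, 2008, when Radic discovered the injury — not on the July 26, 2005 date of the underlying act.
The untolled deadline — 54 months after May 8, 2008 — is November 8, 2012.
Because the automatic bankruptcy stay ran from September 27, 2011 to April 15, 2012, the deadline is extended by 201 days to May 28, 2013.
Because the written tolling agreement ran from March 28, 2013 to September 30, 2013, the deadline is extended by 186 days to November 30, 2013.
No stated provision tolls the period for a criminal prosecution, so the interval from March 19, 2010 to August 3, 2010 has no effect on the deadline.
The other events in the timeline have no effect on the limitation period under the stated rules.
Radic filed on October 19, 2013, before the November 30, 2013 deadline, so the action is timely.

TIMELY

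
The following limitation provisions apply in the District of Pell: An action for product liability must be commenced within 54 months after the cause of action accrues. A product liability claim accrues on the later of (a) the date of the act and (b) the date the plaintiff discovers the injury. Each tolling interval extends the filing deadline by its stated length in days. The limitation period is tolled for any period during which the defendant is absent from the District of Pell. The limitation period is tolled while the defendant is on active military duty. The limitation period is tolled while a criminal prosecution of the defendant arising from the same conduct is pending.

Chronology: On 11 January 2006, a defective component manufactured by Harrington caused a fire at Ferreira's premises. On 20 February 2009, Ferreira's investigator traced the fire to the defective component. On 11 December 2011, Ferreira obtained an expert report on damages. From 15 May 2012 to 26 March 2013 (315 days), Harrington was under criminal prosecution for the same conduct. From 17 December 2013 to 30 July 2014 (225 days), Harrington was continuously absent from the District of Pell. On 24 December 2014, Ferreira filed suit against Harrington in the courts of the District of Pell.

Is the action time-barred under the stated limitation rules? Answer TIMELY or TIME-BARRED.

Taking the later of the act (11 January 2006) and discovery (20 February 2009), the claim accrued on 20 February 2009.
Adding the 54 months base period to 20 February 2009 gives a deadline of 20 August 2013, before any tolling.
The period was tolled for 315 days by the pending criminal prosecution (15 May 2012 to 26 March 2013), pushing the deadline to 1 July 2014.
Because the defendant's absence from the jurisdiction ran from 17 December 2013 to 30 July 2014, the deadline is extended by 225 days to 11 February 2015.
The other events in the timeline have no effect on the limitation period under the stated rules.
Ferreira filed on 24 December 2014, before the 11 February 2015 deadline, so the action is timely.

TIMELY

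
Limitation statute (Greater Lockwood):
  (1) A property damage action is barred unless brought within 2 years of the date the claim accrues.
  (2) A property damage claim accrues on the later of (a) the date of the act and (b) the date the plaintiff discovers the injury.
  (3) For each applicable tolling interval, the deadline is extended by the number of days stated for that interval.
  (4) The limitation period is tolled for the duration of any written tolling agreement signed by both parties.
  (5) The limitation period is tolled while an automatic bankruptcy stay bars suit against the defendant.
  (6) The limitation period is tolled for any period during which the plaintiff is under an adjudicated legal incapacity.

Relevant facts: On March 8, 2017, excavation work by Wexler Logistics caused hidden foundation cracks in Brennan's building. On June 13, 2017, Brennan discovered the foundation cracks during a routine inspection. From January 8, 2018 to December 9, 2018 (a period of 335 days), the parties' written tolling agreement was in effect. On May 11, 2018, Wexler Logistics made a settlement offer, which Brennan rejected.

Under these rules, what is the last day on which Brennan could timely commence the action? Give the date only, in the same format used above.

Taking the later of the act (March 8, 2017) and discovery (June 13, 2017), the claim accrued on June 13, 2017.
2 years from June 13, 2017 is June 13, 2019.
Because the written tolling agreement ran from January 8, 2018 to December 9, 2018, the deadline is extended by 335 days to May 13, 2020.
None of the other events listed affects the running of the period under the stated rules.

May 13, 2020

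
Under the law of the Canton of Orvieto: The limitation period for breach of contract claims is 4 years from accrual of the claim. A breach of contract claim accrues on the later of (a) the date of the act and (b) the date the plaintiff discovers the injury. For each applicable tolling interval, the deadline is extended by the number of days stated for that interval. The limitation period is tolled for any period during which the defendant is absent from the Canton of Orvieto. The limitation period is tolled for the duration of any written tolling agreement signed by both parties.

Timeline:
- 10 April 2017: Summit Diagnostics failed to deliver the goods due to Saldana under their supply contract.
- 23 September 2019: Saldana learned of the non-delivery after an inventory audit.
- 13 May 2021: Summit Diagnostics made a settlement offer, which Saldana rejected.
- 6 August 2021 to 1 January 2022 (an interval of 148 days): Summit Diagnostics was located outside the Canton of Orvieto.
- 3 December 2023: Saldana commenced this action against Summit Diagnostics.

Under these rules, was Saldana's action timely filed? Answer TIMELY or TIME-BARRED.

Taking the later of the act (10 April 2017) and discovery (23 September 2019), the claim accrued on 23 September 2019.
4 years from 23 September 2019 is 23 September 2023.
The defendant's absence from the jurisdiction from 6 August 2021 to 1 January 2022 tolled the period for 148 days, extending the deadline to 18 February 2024.
None of the other events listed affects the running of the period under the stated rules.
Saldana filed on 3 December 2023, before the 18 February 2024 deadline, so the action is timely.

TIMELY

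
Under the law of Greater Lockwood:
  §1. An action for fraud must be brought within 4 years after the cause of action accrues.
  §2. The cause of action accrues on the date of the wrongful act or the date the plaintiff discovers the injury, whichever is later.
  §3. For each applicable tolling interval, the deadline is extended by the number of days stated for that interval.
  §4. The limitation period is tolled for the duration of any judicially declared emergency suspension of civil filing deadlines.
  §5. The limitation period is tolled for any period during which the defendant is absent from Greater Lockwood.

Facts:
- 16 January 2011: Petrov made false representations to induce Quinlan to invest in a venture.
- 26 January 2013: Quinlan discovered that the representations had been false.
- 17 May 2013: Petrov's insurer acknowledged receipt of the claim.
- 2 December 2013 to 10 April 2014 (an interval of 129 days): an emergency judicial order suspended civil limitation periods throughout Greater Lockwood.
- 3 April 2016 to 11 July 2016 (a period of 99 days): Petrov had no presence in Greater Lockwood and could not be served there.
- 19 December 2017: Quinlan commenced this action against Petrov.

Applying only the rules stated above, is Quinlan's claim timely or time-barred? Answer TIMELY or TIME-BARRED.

Taking the later of the act (16 January 2011) and discovery (26 January 2013), the claim accrued on 26 January 2013.
The untolled deadline — 4 years after 26 January 2013 — is 26 January 2017.
The period was tolled for 129 days by the emergency suspension of filing deadlines (2 December 2013 to 10 April 2014), pushing the deadline to 4 June 2017.
Because the defendant's absence from the jurisdiction ran from 3 April 2016 to 11 July 2016, the deadline is extended by 99 days to 11 September 2017.
The other events in the timeline have no effect on the limitation period under the stated rules.
The 19 December 2017 filing falls after the 11 September 2017 deadline; the claim is time-barred.

TIME-BARRED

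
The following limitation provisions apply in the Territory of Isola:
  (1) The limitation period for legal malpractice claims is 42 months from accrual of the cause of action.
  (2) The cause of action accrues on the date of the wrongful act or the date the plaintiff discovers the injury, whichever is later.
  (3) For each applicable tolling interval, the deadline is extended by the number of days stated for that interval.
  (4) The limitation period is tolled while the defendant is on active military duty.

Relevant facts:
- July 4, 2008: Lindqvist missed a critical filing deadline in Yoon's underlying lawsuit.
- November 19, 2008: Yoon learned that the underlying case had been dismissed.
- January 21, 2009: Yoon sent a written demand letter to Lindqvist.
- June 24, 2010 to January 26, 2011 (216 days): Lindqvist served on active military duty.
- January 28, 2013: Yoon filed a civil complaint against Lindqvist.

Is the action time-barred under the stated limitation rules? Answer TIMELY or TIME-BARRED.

Taking the later of the act (July 4, 2008) and discovery (November 19, 2008), the claim accrued on November 19, 2008.
42 months from November 19, 2008 is May 19, 2012.
The defendant's active military service from June 24, 2010 to January 26, 2011 tolled the period for 216 days, extending the deadline to December 21, 2012.
None of the other events listed affects the running of the period under the stated rules.
The January 28, 2013 filing falls after the December 21, 2012 deadline; the claim is time-barred.

TIME-BARRED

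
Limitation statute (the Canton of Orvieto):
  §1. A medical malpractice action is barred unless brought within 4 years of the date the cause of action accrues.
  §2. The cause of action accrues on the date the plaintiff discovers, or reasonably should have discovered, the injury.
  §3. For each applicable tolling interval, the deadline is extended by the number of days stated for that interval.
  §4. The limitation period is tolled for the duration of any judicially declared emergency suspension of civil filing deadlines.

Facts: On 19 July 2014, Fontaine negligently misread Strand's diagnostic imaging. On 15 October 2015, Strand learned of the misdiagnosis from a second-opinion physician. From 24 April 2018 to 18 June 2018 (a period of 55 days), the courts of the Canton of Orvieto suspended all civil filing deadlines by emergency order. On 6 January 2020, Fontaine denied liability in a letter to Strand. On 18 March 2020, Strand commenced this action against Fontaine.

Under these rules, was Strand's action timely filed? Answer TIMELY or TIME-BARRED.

Under the discovery rule, the claim accrued on 15 October 2015, when Strand discovered the injury — not on the 19 July 2014 date of the underlying act.
Adding the 4 years base period to 15 October 2015 gives a deadline of 15 October 2019, before any tolling.
The emergency suspension of filing deadlines from 24 April 2018 to 18 June 2018 tolled the period for 55 days, extending the deadline to 9 December 2019.
Nothing else in the chronology tolls or restarts the period.
Filing on 18 March 2020 missed the 9 December 2019 deadline — the action is time-barred.

TIME-BARRED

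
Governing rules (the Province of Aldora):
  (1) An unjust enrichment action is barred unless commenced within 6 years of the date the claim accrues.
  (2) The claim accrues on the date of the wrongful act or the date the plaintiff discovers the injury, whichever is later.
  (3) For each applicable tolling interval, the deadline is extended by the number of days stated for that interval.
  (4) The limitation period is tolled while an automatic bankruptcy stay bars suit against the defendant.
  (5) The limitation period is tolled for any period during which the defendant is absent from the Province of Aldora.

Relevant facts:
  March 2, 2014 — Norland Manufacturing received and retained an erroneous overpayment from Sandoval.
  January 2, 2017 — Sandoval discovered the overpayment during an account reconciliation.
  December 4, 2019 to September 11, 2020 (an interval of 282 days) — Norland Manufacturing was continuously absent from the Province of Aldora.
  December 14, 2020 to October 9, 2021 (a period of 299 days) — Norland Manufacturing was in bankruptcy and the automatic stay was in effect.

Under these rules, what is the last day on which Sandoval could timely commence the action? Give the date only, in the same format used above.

Because discovery on January 2, 2017 post-dates the March 2, 2014 act, accrual under the later-of rule falls on January 2, 2017.
The untolled deadline — 6 years after January 2, 2017 — is January 2, 2023.
The defendant's absence from the jurisdiction from December 4, 2019 to September 11, 2020 tolled the period for 282 days, extending the deadline to October 11, 2023.
Because the automatic bankruptcy stay ran from December 14, 2020 to October 9, 2021, the deadline is extended by 299 days to August 5, 2024.

August 5, 2024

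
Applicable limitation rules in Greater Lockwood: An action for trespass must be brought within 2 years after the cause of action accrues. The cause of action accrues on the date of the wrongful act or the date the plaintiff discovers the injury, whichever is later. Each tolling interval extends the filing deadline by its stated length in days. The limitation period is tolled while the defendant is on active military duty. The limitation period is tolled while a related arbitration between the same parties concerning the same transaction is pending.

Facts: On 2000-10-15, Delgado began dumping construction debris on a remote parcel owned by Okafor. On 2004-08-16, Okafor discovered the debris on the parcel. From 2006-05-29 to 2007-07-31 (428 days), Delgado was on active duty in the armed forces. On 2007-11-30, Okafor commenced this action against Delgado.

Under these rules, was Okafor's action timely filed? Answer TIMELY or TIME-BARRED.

TIME-BARRED

The claim accrued on 2004-08-16 — the later of the 2000-10-15 act and the 2004-08-16 discovery.
The untolled deadline — 2 years after 2004-08-16 — is 2006-08-16.
Because the defendant's active military service ran from 2006-05-29 to 2007-07-31, the deadline is extended by 428 days to 2007-10-18.
Filing on 2007-11-30 missed the 2007-10-18 deadline — the action is time-barred.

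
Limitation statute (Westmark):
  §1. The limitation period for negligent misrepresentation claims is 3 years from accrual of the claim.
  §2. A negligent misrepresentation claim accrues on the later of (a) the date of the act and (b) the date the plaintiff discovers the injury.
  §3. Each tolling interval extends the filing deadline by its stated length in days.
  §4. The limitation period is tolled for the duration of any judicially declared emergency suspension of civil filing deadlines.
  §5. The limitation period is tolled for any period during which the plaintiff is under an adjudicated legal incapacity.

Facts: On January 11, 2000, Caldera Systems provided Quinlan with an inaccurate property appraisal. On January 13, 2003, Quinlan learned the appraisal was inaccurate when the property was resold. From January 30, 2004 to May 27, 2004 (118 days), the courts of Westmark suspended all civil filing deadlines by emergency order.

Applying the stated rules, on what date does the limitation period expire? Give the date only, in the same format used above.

May 11, 2006

Taking the later of the act (January 11, 2000) and discovery (January 13, 2003), the claim accrued on January 13, 2003.
The untolled deadline — 3 years after January 13, 2003 — is January 13, 2006.
The emergency suspension of filing deadlines from January 30, 2004 to May 27, 2004 tolled the period for 118 days, extending the deadline to May 11, 2006.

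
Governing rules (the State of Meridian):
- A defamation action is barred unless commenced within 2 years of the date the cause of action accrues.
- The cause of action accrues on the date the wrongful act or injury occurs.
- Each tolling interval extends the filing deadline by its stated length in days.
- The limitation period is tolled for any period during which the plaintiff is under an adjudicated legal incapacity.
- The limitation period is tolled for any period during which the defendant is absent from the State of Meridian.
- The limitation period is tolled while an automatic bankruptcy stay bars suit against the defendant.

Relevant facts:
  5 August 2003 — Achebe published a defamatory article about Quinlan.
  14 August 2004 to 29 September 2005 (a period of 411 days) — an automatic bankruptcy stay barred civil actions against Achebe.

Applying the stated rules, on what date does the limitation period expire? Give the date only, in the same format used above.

20 September 2006

The cause of action accrued on 5 August 2003, the date of the act.
2 years from 5 August 2003 is 5 August 2005.
The automatic bankruptcy stay from 14 August 2004 to 29 September 2005 tolled the period for 411 days, extending the deadline to 20 September 2006.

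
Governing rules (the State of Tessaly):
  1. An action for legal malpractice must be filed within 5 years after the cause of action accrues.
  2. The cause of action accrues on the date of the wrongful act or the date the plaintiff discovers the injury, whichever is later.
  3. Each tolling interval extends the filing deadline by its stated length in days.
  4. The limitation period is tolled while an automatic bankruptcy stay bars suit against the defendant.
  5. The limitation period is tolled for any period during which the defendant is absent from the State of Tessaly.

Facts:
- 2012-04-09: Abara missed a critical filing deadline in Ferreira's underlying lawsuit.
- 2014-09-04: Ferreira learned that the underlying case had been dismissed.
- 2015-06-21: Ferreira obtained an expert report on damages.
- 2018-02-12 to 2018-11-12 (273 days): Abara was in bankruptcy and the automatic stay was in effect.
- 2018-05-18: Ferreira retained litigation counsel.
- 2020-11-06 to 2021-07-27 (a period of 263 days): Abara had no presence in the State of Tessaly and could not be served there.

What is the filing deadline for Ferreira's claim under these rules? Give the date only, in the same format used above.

2020-06-03

Taking the later of the act (2012-04-09) and discovery (2014-09-04), the claim accrued on 2014-09-04.
5 years from 2014-09-04 is 2019-09-04.
Because the automatic bankruptcy stay ran from 2018-02-12 to 2018-11-12, the deadline is extended by 273 days to 2020-06-03.
By the time the defendant's absence from the jurisdiction began on 2020-11-06, the limitation period had already expired on 2020-06-03; that interval cannot revive it.
None of the other events listed affects the running of the period under the stated rules.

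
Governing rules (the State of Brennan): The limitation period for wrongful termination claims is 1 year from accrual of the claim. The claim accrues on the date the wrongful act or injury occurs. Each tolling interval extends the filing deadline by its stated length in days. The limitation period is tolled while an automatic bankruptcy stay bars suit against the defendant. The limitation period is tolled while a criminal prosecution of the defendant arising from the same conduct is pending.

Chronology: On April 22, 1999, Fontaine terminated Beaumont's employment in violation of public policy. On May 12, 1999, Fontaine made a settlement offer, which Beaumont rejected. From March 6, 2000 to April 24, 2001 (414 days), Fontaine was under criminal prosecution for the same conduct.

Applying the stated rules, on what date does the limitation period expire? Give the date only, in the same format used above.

The claim accrued on April 22, 1999, the date of the act.
Adding the 1 year base period to April 22, 1999 gives a deadline of April 22, 2000, before any tolling.
The pending criminal prosecution from March 6, 2000 to April 24, 2001 tolled the period for 414 days, extending the deadline to June 10, 2001.
None of the other events listed affects the running of the period under the stated rules.

June 10, 2001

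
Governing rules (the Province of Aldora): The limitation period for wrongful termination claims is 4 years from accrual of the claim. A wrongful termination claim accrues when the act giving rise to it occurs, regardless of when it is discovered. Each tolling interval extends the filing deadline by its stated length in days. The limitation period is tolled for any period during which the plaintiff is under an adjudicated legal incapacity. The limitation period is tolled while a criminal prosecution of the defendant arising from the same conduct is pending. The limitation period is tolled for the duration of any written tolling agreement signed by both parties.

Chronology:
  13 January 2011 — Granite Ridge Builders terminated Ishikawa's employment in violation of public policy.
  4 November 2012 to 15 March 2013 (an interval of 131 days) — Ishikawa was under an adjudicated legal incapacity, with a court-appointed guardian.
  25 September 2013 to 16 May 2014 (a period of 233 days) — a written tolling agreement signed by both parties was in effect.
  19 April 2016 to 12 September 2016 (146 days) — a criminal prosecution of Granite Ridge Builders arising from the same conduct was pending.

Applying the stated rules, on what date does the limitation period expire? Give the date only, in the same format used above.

The claim accrued on 13 January 2011, when the wrongful act occurred.
The untolled deadline — 4 years after 13 January 2011 — is 13 January 2015.
The period was tolled for 131 days by the plaintiff's legal incapacity (4 November 2012 to 15 March 2013), pushing the deadline to 24 May 2015.
The written tolling agreement from 25 September 2013 to 16 May 2014 tolled the period for 233 days, extending the deadline to 12 January 2016.
The pending criminal prosecution from 19 April 2016 to 12 September 2016 began after the period had already run on 12 January 2016, so it has no tolling effect.

12 January 2016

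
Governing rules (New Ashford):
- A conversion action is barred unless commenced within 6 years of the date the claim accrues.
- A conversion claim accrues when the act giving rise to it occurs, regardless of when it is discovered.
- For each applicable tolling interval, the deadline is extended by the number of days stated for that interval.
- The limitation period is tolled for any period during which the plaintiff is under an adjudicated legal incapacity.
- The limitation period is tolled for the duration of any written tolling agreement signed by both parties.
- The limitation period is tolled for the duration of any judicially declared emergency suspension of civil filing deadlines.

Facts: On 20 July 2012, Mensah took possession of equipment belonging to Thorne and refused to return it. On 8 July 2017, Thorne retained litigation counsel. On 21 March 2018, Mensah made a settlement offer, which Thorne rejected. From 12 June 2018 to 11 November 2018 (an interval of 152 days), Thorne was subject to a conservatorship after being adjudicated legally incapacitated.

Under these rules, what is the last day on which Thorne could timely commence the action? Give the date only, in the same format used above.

19 December 2018

The claim accrued on 20 July 2012, when the wrongful act occurred.
6 years from 20 July 2012 is 20 July 2018.
The period was tolled for 152 days by the plaintiff's legal incapacity (12 June 2018 to 11 November 2018), pushing the deadline to 19 December 2018.
Nothing else in the chronology tolls or restarts the period.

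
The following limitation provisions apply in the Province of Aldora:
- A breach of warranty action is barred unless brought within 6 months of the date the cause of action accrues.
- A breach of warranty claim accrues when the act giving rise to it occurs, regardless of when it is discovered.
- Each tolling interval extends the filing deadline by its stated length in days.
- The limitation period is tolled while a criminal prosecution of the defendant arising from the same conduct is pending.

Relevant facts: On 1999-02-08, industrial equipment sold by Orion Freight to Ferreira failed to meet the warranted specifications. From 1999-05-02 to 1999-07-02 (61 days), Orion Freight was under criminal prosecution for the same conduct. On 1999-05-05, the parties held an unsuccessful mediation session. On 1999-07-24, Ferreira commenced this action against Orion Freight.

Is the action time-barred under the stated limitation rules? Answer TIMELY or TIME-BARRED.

The limitation period began to run on 1999-02-08.
Adding the 6 months base period to 1999-02-08 gives a deadline of 1999-08-08, before any tolling.
The period was tolled for 61 days by the pending criminal prosecution (1999-05-02 to 1999-07-02), pushing the deadline to 1999-10-08.
Nothing else in the chronology tolls or restarts the period.
Filing on 1999-07-24 beat the 1999-10-08 deadline — the action is timely.

TIMELY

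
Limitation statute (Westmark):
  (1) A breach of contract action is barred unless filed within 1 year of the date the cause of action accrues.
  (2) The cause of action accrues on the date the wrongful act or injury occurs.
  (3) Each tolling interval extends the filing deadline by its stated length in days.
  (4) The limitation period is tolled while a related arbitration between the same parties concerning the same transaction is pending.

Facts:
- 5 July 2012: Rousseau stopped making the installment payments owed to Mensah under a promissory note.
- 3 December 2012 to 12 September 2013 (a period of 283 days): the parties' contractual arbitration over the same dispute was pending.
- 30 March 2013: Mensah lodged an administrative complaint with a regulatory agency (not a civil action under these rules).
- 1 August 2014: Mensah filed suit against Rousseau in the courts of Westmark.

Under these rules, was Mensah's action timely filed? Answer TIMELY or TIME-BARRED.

TIME-BARRED

The limitation period began to run on 5 July 2012.
Adding the 1 year base period to 5 July 2012 gives a deadline of 5 July 2013, before any tolling.
The pending related arbitration from 3 December 2012 to 12 September 2013 tolled the period for 283 days, extending the deadline to 14 April 2014.
Nothing else in the chronology tolls or restarts the period.
Filing on 1 August 2014 missed the 14 April 2014 deadline — the action is time-barred.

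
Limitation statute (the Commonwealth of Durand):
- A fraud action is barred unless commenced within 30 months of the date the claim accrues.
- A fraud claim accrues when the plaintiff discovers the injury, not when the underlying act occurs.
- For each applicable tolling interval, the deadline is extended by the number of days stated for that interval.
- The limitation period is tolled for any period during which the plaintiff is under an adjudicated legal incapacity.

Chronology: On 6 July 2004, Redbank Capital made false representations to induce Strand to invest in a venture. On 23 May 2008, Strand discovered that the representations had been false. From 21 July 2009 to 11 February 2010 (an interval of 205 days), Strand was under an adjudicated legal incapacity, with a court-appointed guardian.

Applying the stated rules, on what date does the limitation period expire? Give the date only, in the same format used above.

Accrual is tied to discovery, so the period began on 23 May 2008 rather than on 6 July 2004 when the act occurred.
Adding the 30 months base period to 23 May 2008 gives a deadline of 23 November 2010, before any tolling.
Because the plaintiff's legal incapacity ran from 21 July 2009 to 11 February 2010, the deadline is extended by 205 days to 16 June 2011.

16 June 2011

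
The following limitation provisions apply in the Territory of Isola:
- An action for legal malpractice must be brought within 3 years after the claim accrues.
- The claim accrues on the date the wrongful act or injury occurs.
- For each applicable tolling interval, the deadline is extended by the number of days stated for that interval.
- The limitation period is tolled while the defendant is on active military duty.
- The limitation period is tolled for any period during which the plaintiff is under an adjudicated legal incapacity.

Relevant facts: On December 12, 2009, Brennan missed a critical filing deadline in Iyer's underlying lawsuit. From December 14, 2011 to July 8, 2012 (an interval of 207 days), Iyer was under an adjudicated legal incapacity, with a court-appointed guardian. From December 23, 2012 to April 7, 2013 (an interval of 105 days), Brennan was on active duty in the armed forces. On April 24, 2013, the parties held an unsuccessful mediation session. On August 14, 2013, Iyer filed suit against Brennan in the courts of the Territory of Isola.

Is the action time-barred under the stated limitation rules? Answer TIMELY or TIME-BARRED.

TIMELY

The claim accrued on December 12, 2009, the date of the act.
3 years from December 12, 2009 is December 12, 2012.
Because the plaintiff's legal incapacity ran from December 14, 2011 to July 8, 2012, the deadline is extended by 207 days to July 7, 2013.
The defendant's active military service from December 23, 2012 to April 7, 2013 tolled the period for 105 days, extending the deadline to October 20, 2013.
Nothing else in the chronology tolls or restarts the period.
Iyer filed on August 14, 2013, before the October 20, 2013 deadline, so the action is timely.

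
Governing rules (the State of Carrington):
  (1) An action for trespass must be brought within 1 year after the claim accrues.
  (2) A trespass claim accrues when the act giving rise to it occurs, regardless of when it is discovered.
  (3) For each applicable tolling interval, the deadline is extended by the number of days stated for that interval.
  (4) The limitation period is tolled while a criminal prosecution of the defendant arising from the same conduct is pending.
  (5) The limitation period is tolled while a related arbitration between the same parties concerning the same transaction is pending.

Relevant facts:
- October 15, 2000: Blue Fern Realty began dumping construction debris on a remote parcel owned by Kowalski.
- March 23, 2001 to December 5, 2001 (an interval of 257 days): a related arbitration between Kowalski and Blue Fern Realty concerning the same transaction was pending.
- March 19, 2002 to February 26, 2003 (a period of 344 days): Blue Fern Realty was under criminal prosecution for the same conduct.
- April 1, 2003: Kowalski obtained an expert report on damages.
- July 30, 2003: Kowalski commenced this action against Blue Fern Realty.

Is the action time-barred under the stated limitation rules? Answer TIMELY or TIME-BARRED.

The claim accrued on October 15, 2000, the date of the act.
The untolled deadline — 1 year after October 15, 2000 — is October 15, 2001.
Because the pending related arbitration ran from March 23, 2001 to December 5, 2001, the deadline is extended by 257 days to June 29, 2002.
The pending criminal prosecution from March 19, 2002 to February 26, 2003 tolled the period for 344 days, extending the deadline to June 8, 2003.
Nothing else in the chronology tolls or restarts the period.
The July 30, 2003 filing falls after the June 8, 2003 deadline; the claim is time-barred.

TIME-BARRED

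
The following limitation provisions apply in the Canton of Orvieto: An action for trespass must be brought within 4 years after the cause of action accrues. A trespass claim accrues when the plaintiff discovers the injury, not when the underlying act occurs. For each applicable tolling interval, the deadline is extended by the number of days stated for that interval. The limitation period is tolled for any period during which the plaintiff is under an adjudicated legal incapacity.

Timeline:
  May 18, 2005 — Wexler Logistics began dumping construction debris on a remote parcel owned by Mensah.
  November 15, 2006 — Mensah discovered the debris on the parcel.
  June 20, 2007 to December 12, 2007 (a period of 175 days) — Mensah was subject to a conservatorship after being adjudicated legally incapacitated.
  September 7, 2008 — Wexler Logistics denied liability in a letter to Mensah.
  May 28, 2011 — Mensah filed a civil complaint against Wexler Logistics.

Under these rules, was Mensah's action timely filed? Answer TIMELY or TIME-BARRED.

Accrual is tied to discovery, so the period began on November 15, 2006 rather than on May 18, 2005 when the act occurred.
Adding the 4 years base period to November 15, 2006 gives a deadline of November 15, 2010, before any tolling.
The plaintiff's legal incapacity from June 20, 2007 to December 12, 2007 tolled the period for 175 days, extending the deadline to May 9, 2011.
The other events in the timeline have no effect on the limitation period under the stated rules.
Filing on May 28, 2011 missed the May 9, 2011 deadline — the action is time-barred.

TIME-BARRED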